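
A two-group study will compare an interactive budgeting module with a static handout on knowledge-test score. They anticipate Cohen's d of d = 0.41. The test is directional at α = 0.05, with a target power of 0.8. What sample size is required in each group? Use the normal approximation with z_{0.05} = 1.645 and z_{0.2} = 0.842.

For two independent groups with equal n: n = 2·((z_{α} + z_β) / d)².
z_{α} + z_β = 1.645 + 0.842 = 2.487.
n = 2 × (2.487 / 0.41)² = 2 × 6.066² = 2 × 36.79 = 73.6.
Round up to the next whole participant.

n = 74 per group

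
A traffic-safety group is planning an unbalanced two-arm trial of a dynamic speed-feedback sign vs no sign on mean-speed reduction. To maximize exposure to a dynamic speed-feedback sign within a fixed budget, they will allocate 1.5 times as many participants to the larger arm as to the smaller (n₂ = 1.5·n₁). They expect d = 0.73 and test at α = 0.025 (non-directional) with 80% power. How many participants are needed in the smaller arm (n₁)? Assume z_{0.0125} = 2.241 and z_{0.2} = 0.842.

With allocation ratio k = n₂/n₁ = 1.5, Var(x̄₁−x̄₂) = σ²(1/n₁ + 1/(k·n₁)) = σ²·(k+1)/(k·n₁).
So n₁ = (1 + 1/k)·((z_{α/2} + z_β)/d)² = 1.667 × (3.083/0.73)².
n₁ = 1.667 × 17.84 = 29.7.
Round up: n₁ = 30, giving n₂ = 1.5 × 30 = 45.

n₁ = 30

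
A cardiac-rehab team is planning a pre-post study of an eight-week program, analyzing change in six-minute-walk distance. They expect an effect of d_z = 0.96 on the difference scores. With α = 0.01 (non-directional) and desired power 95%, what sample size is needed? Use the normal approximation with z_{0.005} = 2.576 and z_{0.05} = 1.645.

For a paired (one-sample on differences) test: n = ((z_{α/2} + z_β) / d)².
z_{α/2} + z_β = 2.576 + 1.645 = 4.221.
n = (4.221 / 0.96)² = 4.397² = 19.33.
Round up.

n = 20 pairs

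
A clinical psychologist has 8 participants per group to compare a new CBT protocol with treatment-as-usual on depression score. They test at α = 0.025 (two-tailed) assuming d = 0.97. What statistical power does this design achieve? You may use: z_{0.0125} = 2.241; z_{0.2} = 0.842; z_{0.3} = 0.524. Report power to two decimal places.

power ≈ 0.38

For two equal groups, power = Φ(d·√(n/2) − z_{α/2}).
d·√(n/2) = 0.97 × √(8/2) = 0.97 × 2.000 = 1.940.
z_β = 1.940 − 2.241 = -0.301.
Power = Φ(-0.301) = 0.382.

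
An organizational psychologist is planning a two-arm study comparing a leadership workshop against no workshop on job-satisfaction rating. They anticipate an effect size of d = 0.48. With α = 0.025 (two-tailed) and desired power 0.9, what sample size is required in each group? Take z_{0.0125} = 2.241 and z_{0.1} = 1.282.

For two independent groups with equal n: n = 2·((z_{α/2} + z_β) / d)².
z_{α/2} + z_β = 2.241 + 1.282 = 3.523.
n = 2 × (3.523 / 0.48)² = 2 × 7.340² = 2 × 53.87 = 107.7.
Round up to the next whole participant.

n = 108 per group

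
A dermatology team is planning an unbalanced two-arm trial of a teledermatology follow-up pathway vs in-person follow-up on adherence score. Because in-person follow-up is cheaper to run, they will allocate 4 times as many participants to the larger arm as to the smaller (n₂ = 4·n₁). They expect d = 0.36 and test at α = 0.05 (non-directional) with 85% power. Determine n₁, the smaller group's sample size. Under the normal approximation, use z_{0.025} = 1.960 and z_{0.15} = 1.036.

n₁ = 87

With allocation ratio k = n₂/n₁ = 4, Var(x̄₁−x̄₂) = σ²(1/n₁ + 1/(k·n₁)) = σ²·(k+1)/(k·n₁).
So n₁ = (1 + 1/k)·((z_{α/2} + z_β)/d)² = 1.250 × (2.996/0.36)².
n₁ = 1.250 × 69.26 = 86.6.
Round up: n₁ = 87, giving n₂ = 4 × 87 = 348.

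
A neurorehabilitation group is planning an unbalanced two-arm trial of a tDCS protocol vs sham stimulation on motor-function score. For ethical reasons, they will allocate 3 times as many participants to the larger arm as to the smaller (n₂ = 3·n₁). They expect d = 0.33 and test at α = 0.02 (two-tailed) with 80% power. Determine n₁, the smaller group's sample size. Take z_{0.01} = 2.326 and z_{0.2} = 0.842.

With allocation ratio k = n₂/n₁ = 3, Var(x̄₁−x̄₂) = σ²(1/n₁ + 1/(k·n₁)) = σ²·(k+1)/(k·n₁).
So n₁ = (1 + 1/k)·((z_{α/2} + z_β)/d)² = 1.333 × (3.168/0.33)².
n₁ = 1.333 × 92.16 = 122.9.
Round up: n₁ = 123, giving n₂ = 3 × 123 = 369.

n₁ = 123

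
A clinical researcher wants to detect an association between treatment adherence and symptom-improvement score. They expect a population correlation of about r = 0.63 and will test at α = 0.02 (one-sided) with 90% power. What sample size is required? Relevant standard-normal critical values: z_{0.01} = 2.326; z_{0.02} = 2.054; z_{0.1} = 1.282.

Fisher's z: C = ½·ln((1+r)/(1−r)) = ½·ln(4.4054) = 0.7414.
n = ((z_{α} + z_β)/C)² + 3.
(2.054 + 1.282) / 0.7414 = 3.336 / 0.7414 = 4.500.
n = 4.500² + 3 = 20.25 + 3 = 23.2.
Round up.

n = 24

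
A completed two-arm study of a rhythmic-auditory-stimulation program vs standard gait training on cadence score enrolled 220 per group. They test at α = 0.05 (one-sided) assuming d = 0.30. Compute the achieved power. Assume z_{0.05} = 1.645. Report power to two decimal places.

For two equal groups, power = Φ(d·√(n/2) − z_{α}).
d·√(n/2) = 0.30 × √(220/2) = 0.30 × 10.488 = 3.146.
z_β = 3.146 − 1.645 = 1.501.
Power = Φ(1.501) = 0.933.

power ≈ 0.93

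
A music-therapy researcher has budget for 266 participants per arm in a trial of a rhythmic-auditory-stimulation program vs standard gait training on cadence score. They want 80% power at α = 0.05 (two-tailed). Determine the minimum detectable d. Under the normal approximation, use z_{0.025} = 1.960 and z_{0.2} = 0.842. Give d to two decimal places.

d_min ≈ 0.24

For two independent groups of n = 266 each: d_min = (z_{α/2} + z_β)·√(2/n).
z-sum = 1.960 + 0.842 = 2.802.
d_min = 2.802 × √(2/266) = 2.802 × 0.0867 = 0.243.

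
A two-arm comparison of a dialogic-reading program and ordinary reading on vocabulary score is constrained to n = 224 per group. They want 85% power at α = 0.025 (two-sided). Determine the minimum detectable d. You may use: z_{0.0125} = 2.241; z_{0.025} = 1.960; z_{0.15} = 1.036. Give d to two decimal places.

d_min ≈ 0.31

For two independent groups of n = 224 each: d_min = (z_{α/2} + z_β)·√(2/n).
z-sum = 2.241 + 1.036 = 3.277.
d_min = 3.277 × √(2/224) = 3.277 × 0.0945 = 0.310.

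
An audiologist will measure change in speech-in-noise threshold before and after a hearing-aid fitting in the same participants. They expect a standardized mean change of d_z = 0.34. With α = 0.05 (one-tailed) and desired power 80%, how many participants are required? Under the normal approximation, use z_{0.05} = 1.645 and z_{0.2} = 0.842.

For a paired (one-sample on differences) test: n = ((z_{α} + z_β) / d)².
z_{α} + z_β = 1.645 + 0.842 = 2.487.
n = (2.487 / 0.34)² = 7.315² = 53.50.
Round up.

n = 54 pairs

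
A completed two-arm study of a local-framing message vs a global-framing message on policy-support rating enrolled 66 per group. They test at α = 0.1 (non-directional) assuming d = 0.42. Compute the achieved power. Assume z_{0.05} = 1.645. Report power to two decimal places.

power ≈ 0.78

For two equal groups, power = Φ(d·√(n/2) − z_{α/2}).
d·√(n/2) = 0.42 × √(66/2) = 0.42 × 5.745 = 2.413.
z_β = 2.413 − 1.645 = 0.768.
Power = Φ(0.768) = 0.779.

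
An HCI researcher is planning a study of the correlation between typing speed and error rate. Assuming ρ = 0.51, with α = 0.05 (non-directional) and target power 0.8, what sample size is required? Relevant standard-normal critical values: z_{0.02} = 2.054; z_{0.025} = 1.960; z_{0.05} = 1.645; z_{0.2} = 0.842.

n = 28

Fisher's z: C = ½·ln((1+r)/(1−r)) = ½·ln(3.0816) = 0.5627.
n = ((z_{α/2} + z_β)/C)² + 3.
(1.960 + 0.842) / 0.5627 = 2.802 / 0.5627 = 4.980.
n = 4.980² + 3 = 24.80 + 3 = 27.8.
Round up.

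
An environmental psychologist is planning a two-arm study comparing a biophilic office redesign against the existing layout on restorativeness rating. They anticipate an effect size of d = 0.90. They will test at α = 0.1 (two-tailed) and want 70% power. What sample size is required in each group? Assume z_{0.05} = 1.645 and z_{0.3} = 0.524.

For two independent groups with equal n: n = 2·((z_{α/2} + z_β) / d)².
z_{α/2} + z_β = 1.645 + 0.524 = 2.169.
n = 2 × (2.169 / 0.90)² = 2 × 2.410² = 2 × 5.81 = 11.6.
Round up to the next whole participant.

n = 12 per group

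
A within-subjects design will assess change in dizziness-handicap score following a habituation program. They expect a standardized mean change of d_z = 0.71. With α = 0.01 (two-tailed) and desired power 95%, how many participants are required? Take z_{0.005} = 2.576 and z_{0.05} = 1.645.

For a paired (one-sample on differences) test: n = ((z_{α/2} + z_β) / d)².
z_{α/2} + z_β = 2.576 + 1.645 = 4.221.
n = (4.221 / 0.71)² = 5.945² = 35.34.
Round up.

n = 36 pairs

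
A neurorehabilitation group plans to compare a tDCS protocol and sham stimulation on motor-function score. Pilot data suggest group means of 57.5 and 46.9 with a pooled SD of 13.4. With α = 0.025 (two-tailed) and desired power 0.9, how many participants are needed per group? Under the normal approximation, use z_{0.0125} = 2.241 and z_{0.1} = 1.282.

n = 40 per group

Cohen's d = |M₁ − M₂| / SD_pooled = |57.5 − 46.9| / 13.4 = 10.6 / 13.4 = 0.791.
For two independent groups with equal n: n = 2·((z_{α/2} + z_β) / d)².
z_{α/2} + z_β = 2.241 + 1.282 = 3.523.
n = 2 × (3.523 / 0.791)² = 2 × 4.454² = 2 × 19.84 = 39.7.
Round up to the next whole participant.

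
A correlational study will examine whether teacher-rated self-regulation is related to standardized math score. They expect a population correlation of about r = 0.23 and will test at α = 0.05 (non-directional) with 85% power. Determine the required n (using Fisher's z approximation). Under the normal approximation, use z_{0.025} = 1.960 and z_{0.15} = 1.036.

n = 167

Fisher's z: C = ½·ln((1+r)/(1−r)) = ½·ln(1.5974) = 0.2342.
n = ((z_{α/2} + z_β)/C)² + 3.
(1.960 + 1.036) / 0.2342 = 2.996 / 0.2342 = 12.792.
n = 12.792² + 3 = 163.65 + 3 = 166.6.
Round up.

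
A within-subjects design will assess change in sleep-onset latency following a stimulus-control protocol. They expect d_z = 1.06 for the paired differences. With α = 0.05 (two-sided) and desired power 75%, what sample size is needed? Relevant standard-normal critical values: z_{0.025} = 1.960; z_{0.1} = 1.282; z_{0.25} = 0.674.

n = 7 pairs

For a paired (one-sample on differences) test: n = ((z_{α/2} + z_β) / d)².
z_{α/2} + z_β = 1.960 + 0.674 = 2.634.
n = (2.634 / 1.06)² = 2.485² = 6.17.
Round up.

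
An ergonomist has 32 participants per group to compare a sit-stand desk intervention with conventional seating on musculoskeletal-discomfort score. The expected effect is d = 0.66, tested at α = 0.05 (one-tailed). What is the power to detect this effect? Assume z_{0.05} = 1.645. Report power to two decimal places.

power ≈ 0.84

For two equal groups, power = Φ(d·√(n/2) − z_{α}).
d·√(n/2) = 0.66 × √(32/2) = 0.66 × 4.000 = 2.640.
z_β = 2.640 − 1.645 = 0.995.
Power = Φ(0.995) = 0.840.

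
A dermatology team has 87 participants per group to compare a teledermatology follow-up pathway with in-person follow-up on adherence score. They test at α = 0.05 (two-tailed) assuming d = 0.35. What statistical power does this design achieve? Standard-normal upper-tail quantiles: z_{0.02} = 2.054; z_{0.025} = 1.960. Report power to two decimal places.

power ≈ 0.64

For two equal groups, power = Φ(d·√(n/2) − z_{α/2}).
d·√(n/2) = 0.35 × √(87/2) = 0.35 × 6.595 = 2.308.
z_β = 2.308 − 1.960 = 0.348.
Power = Φ(0.348) = 0.636.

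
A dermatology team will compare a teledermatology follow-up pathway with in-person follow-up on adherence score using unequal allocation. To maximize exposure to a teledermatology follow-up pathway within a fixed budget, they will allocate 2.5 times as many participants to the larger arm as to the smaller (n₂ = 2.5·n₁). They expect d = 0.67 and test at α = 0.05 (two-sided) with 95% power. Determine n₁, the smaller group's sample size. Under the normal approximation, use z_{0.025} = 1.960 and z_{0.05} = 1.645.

With allocation ratio k = n₂/n₁ = 2.5, Var(x̄₁−x̄₂) = σ²(1/n₁ + 1/(k·n₁)) = σ²·(k+1)/(k·n₁).
So n₁ = (1 + 1/k)·((z_{α/2} + z_β)/d)² = 1.400 × (3.605/0.67)².
n₁ = 1.400 × 28.95 = 40.5.
Round up: n₁ = 41, giving n₂ = ⌈2.5 × 41⌉ = ⌈102.5⌉ = 103.

n₁ = 41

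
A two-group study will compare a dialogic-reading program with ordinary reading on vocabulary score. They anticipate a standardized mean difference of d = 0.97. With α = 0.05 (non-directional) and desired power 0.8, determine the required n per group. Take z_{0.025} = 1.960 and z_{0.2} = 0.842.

n = 17 per group

For two independent groups with equal n: n = 2·((z_{α/2} + z_β) / d)².
z_{α/2} + z_β = 1.960 + 0.842 = 2.802.
n = 2 × (2.802 / 0.97)² = 2 × 2.889² = 2 × 8.34 = 16.7.
Round up to the next whole participant.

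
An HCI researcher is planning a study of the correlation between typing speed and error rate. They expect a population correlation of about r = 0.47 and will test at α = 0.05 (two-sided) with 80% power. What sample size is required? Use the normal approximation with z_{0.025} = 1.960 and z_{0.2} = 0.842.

n = 34

Fisher's z: C = ½·ln((1+r)/(1−r)) = ½·ln(2.7736) = 0.5101.
n = ((z_{α/2} + z_β)/C)² + 3.
(1.960 + 0.842) / 0.5101 = 2.802 / 0.5101 = 5.493.
n = 5.493² + 3 = 30.17 + 3 = 33.2.
Round up.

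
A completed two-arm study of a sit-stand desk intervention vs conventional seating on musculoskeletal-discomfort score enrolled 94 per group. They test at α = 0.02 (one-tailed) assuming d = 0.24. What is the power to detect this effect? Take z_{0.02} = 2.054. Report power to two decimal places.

For two equal groups, power = Φ(d·√(n/2) − z_{α}).
d·√(n/2) = 0.24 × √(94/2) = 0.24 × 6.856 = 1.645.
z_β = 1.645 − 2.054 = -0.409.
Power = Φ(-0.409) = 0.341.

power ≈ 0.34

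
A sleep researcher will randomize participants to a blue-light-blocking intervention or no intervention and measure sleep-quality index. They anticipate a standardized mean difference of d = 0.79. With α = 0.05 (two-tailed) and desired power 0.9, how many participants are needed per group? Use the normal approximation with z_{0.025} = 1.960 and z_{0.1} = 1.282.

n = 34 per group

For two independent groups with equal n: n = 2·((z_{α/2} + z_β) / d)².
z_{α/2} + z_β = 1.960 + 1.282 = 3.242.
n = 2 × (3.242 / 0.79)² = 2 × 4.104² = 2 × 16.84 = 33.7.
Round up to the next whole participant.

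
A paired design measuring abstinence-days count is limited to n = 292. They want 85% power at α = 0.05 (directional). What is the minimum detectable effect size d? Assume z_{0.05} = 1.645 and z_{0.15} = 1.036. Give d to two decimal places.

d_min ≈ 0.16

For a single sample (or paired design) of n = 292: d_min = (z_{α} + z_β)/√n.
z-sum = 1.645 + 1.036 = 2.681.
d_min = 2.681 / √292 = 2.681 / 17.088 = 0.157.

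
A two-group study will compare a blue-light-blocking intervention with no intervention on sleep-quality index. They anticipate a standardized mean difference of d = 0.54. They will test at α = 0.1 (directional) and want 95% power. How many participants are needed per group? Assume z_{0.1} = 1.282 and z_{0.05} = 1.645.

n = 59 per group

For two independent groups with equal n: n = 2·((z_{α} + z_β) / d)².
z_{α} + z_β = 1.282 + 1.645 = 2.927.
n = 2 × (2.927 / 0.54)² = 2 × 5.420² = 2 × 29.38 = 58.8.
Round up to the next whole participant.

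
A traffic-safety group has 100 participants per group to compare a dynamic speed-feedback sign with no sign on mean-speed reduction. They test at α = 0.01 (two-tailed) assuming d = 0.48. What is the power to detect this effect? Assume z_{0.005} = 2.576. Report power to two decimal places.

For two equal groups, power = Φ(d·√(n/2) − z_{α/2}).
d·√(n/2) = 0.48 × √(100/2) = 0.48 × 7.071 = 3.394.
z_β = 3.394 − 2.576 = 0.818.
Power = Φ(0.818) = 0.793.

power ≈ 0.79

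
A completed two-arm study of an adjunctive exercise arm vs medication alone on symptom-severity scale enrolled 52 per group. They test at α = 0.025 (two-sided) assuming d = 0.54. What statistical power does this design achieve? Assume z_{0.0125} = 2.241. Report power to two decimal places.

For two equal groups, power = Φ(d·√(n/2) − z_{α/2}).
d·√(n/2) = 0.54 × √(52/2) = 0.54 × 5.099 = 2.753.
z_β = 2.753 − 2.241 = 0.512.
Power = Φ(0.512) = 0.696.

power ≈ 0.70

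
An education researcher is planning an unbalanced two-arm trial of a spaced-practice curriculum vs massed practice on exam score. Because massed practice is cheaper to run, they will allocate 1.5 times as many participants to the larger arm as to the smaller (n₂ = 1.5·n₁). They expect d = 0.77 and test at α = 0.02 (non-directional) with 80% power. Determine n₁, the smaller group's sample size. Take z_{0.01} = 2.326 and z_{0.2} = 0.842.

n₁ = 29

With allocation ratio k = n₂/n₁ = 1.5, Var(x̄₁−x̄₂) = σ²(1/n₁ + 1/(k·n₁)) = σ²·(k+1)/(k·n₁).
So n₁ = (1 + 1/k)·((z_{α/2} + z_β)/d)² = 1.667 × (3.168/0.77)².
n₁ = 1.667 × 16.93 = 28.2.
Round up: n₁ = 29, giving n₂ = ⌈1.5 × 29⌉ = ⌈43.5⌉ = 44.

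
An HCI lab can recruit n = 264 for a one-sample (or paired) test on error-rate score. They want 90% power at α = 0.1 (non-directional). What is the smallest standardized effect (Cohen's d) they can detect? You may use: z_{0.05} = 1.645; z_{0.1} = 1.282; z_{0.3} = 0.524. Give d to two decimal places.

d_min ≈ 0.18

For a single sample (or paired design) of n = 264: d_min = (z_{α/2} + z_β)/√n.
z-sum = 1.645 + 1.282 = 2.927.
d_min = 2.927 / √264 = 2.927 / 16.248 = 0.180.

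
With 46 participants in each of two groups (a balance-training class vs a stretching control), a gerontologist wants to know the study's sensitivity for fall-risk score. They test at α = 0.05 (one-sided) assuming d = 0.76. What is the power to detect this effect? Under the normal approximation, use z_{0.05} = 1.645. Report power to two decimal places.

power ≈ 0.98

For two equal groups, power = Φ(d·√(n/2) − z_{α}).
d·√(n/2) = 0.76 × √(46/2) = 0.76 × 4.796 = 3.645.
z_β = 3.645 − 1.645 = 2.000.
Power = Φ(2.000) = 0.977.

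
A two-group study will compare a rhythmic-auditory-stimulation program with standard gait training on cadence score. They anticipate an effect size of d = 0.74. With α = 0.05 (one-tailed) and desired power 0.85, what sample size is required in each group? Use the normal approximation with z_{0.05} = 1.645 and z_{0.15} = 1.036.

n = 27 per group

For two independent groups with equal n: n = 2·((z_{α} + z_β) / d)².
z_{α} + z_β = 1.645 + 1.036 = 2.681.
n = 2 × (2.681 / 0.74)² = 2 × 3.623² = 2 × 13.13 = 26.3.
Round up to the next whole participant.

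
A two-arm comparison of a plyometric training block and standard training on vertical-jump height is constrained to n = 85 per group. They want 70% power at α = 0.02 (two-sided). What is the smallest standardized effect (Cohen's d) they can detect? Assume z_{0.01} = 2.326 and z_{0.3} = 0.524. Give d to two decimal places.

For two independent groups of n = 85 each: d_min = (z_{α/2} + z_β)·√(2/n).
z-sum = 2.326 + 0.524 = 2.850.
d_min = 2.850 × √(2/85) = 2.850 × 0.1534 = 0.437.

d_min ≈ 0.44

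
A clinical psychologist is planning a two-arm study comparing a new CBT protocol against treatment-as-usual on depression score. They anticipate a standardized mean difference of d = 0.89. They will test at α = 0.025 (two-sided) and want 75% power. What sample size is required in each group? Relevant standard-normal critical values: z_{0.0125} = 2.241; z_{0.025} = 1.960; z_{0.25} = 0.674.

n = 22 per group

For two independent groups with equal n: n = 2·((z_{α/2} + z_β) / d)².
z_{α/2} + z_β = 2.241 + 0.674 = 2.915.
n = 2 × (2.915 / 0.89)² = 2 × 3.275² = 2 × 10.73 = 21.5.
Round up to the next whole participant.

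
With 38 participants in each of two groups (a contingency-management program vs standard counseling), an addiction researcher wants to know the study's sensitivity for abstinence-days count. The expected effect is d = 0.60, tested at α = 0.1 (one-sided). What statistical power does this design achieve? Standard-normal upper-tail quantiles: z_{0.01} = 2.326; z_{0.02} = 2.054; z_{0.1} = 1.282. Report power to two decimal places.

For two equal groups, power = Φ(d·√(n/2) − z_{α}).
d·√(n/2) = 0.60 × √(38/2) = 0.60 × 4.359 = 2.615.
z_β = 2.615 − 1.282 = 1.333.
Power = Φ(1.333) = 0.909.

power ≈ 0.91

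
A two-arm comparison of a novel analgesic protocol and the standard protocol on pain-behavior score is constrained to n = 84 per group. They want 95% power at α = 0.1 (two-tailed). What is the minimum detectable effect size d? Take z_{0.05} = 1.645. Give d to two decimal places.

d_min ≈ 0.51

For two independent groups of n = 84 each: d_min = (z_{α/2} + z_β)·√(2/n).
z-sum = 1.645 + 1.645 = 3.290.
d_min = 3.290 × √(2/84) = 3.290 × 0.1543 = 0.508.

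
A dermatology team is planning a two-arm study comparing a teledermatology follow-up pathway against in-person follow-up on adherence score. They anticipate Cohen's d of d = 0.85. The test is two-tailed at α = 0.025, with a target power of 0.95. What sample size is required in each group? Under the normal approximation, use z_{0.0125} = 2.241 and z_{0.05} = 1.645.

For two independent groups with equal n: n = 2·((z_{α/2} + z_β) / d)².
z_{α/2} + z_β = 2.241 + 1.645 = 3.886.
n = 2 × (3.886 / 0.85)² = 2 × 4.572² = 2 × 20.90 = 41.8.
Round up to the next whole participant.

n = 42 per group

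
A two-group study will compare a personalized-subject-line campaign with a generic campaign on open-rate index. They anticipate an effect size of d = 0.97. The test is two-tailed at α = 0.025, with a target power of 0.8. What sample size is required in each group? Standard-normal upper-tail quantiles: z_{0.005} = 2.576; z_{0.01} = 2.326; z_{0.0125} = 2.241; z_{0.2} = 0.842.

For two independent groups with equal n: n = 2·((z_{α/2} + z_β) / d)².
z_{α/2} + z_β = 2.241 + 0.842 = 3.083.
n = 2 × (3.083 / 0.97)² = 2 × 3.178² = 2 × 10.10 = 20.2.
Round up to the next whole participant.

n = 21 per group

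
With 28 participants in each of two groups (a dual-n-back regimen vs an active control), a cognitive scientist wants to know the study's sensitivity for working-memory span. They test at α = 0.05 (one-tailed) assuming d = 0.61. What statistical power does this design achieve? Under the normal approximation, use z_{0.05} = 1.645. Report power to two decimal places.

For two equal groups, power = Φ(d·√(n/2) − z_{α}).
d·√(n/2) = 0.61 × √(28/2) = 0.61 × 3.742 = 2.282.
z_β = 2.282 − 1.645 = 0.637.
Power = Φ(0.637) = 0.738.

power ≈ 0.74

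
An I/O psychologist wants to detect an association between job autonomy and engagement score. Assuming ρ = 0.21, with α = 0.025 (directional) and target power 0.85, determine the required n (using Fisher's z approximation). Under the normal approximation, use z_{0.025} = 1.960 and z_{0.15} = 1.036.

n = 201

Fisher's z: C = ½·ln((1+r)/(1−r)) = ½·ln(1.5316) = 0.2132.
n = ((z_{α} + z_β)/C)² + 3.
(1.960 + 1.036) / 0.2132 = 2.996 / 0.2132 = 14.053.
n = 14.053² + 3 = 197.47 + 3 = 200.5.
Round up.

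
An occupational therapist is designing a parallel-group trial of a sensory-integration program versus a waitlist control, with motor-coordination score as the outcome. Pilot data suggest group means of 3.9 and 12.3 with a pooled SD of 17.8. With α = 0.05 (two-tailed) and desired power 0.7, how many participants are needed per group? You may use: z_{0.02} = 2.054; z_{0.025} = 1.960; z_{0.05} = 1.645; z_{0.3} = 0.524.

n = 56 per group

Cohen's d = |M₁ − M₂| / SD_pooled = |3.9 − 12.3| / 17.8 = 8.4 / 17.8 = 0.472.
For two independent groups with equal n: n = 2·((z_{α/2} + z_β) / d)².
z_{α/2} + z_β = 1.960 + 0.524 = 2.484.
n = 2 × (2.484 / 0.472)² = 2 × 5.263² = 2 × 27.70 = 55.4.
Round up to the next whole participant.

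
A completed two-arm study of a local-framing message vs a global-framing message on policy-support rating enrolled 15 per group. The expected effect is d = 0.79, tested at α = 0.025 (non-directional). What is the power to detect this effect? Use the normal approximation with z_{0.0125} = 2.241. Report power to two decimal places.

For two equal groups, power = Φ(d·√(n/2) − z_{α/2}).
d·√(n/2) = 0.79 × √(15/2) = 0.79 × 2.739 = 2.164.
z_β = 2.164 − 2.241 = -0.077.
Power = Φ(-0.077) = 0.469.

power ≈ 0.47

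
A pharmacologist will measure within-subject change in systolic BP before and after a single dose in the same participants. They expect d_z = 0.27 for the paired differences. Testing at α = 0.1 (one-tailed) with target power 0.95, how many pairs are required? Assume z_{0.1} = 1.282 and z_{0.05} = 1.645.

For a paired (one-sample on differences) test: n = ((z_{α} + z_β) / d)².
z_{α} + z_β = 1.282 + 1.645 = 2.927.
n = (2.927 / 0.27)² = 10.841² = 117.52.
Round up.

n = 118 pairs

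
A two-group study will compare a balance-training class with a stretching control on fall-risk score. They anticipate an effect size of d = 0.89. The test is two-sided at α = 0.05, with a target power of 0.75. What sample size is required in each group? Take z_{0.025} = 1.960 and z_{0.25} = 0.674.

n = 18 per group

For two independent groups with equal n: n = 2·((z_{α/2} + z_β) / d)².
z_{α/2} + z_β = 1.960 + 0.674 = 2.634.
n = 2 × (2.634 / 0.89)² = 2 × 2.960² = 2 × 8.76 = 17.5.
Round up to the next whole participant.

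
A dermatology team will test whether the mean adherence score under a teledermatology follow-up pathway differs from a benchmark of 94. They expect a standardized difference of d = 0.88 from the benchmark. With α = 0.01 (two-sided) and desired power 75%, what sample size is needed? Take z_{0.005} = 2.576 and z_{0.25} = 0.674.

n = 14

For a one-sample test: n = ((z_{α/2} + z_β) / d)².
z_{α/2} + z_β = 2.576 + 0.674 = 3.250.
n = (3.250 / 0.88)² = 3.693² = 13.64.
Round up.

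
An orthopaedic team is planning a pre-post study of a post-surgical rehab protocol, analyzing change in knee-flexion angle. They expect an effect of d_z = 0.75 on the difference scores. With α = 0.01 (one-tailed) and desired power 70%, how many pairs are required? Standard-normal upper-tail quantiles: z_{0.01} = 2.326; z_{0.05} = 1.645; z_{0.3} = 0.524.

For a paired (one-sample on differences) test: n = ((z_{α} + z_β) / d)².
z_{α} + z_β = 2.326 + 0.524 = 2.850.
n = (2.850 / 0.75)² = 3.800² = 14.44.
Round up.

n = 15 pairs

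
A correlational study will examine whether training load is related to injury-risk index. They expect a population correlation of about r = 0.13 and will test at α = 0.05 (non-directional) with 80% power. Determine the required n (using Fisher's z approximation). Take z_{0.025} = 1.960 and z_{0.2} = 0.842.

Fisher's z: C = ½·ln((1+r)/(1−r)) = ½·ln(1.2989) = 0.1307.
n = ((z_{α/2} + z_β)/C)² + 3.
(1.960 + 0.842) / 0.1307 = 2.802 / 0.1307 = 21.438.
n = 21.438² + 3 = 459.61 + 3 = 462.6.
Round up.

n = 463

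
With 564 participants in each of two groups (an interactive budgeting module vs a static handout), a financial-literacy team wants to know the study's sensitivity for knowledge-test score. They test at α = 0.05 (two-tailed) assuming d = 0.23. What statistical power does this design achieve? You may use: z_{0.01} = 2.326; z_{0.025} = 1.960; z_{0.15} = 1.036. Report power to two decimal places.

power ≈ 0.97

For two equal groups, power = Φ(d·√(n/2) − z_{α/2}).
d·√(n/2) = 0.23 × √(564/2) = 0.23 × 16.793 = 3.862.
z_β = 3.862 − 1.960 = 1.902.
Power = Φ(1.902) = 0.971.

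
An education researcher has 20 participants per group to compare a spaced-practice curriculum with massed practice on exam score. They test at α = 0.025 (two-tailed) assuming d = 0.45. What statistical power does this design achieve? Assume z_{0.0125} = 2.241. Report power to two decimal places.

power ≈ 0.21

For two equal groups, power = Φ(d·√(n/2) − z_{α/2}).
d·√(n/2) = 0.45 × √(20/2) = 0.45 × 3.162 = 1.423.
z_β = 1.423 − 2.241 = -0.818.
Power = Φ(-0.818) = 0.207.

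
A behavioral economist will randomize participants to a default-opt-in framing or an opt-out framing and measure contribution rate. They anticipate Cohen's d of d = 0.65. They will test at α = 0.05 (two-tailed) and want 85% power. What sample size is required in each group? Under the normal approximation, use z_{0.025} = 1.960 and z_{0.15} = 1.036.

n = 43 per group

For two independent groups with equal n: n = 2·((z_{α/2} + z_β) / d)².
z_{α/2} + z_β = 1.960 + 1.036 = 2.996.
n = 2 × (2.996 / 0.65)² = 2 × 4.609² = 2 × 21.25 = 42.5.
Round up to the next whole participant.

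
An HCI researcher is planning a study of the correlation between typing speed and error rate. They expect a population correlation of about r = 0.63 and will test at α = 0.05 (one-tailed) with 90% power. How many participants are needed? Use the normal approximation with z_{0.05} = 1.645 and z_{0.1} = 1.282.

n = 19

Fisher's z: C = ½·ln((1+r)/(1−r)) = ½·ln(4.4054) = 0.7414.
n = ((z_{α} + z_β)/C)² + 3.
(1.645 + 1.282) / 0.7414 = 2.927 / 0.7414 = 3.948.
n = 3.948² + 3 = 15.59 + 3 = 18.6.
Round up.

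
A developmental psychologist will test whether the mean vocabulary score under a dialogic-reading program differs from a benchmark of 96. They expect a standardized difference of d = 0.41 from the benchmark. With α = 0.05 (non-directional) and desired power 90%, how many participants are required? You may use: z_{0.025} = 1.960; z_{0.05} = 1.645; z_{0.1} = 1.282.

n = 63

For a one-sample test: n = ((z_{α/2} + z_β) / d)².
z_{α/2} + z_β = 1.960 + 1.282 = 3.242.
n = (3.242 / 0.41)² = 7.907² = 62.53.
Round up.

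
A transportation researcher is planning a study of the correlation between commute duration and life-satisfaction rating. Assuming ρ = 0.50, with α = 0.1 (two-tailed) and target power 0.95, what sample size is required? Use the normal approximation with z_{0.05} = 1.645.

n = 39

Fisher's z: C = ½·ln((1+r)/(1−r)) = ½·ln(3.0000) = 0.5493.
n = ((z_{α/2} + z_β)/C)² + 3.
(1.645 + 1.645) / 0.5493 = 3.290 / 0.5493 = 5.989.
n = 5.989² + 3 = 35.87 + 3 = 38.9.
Round up.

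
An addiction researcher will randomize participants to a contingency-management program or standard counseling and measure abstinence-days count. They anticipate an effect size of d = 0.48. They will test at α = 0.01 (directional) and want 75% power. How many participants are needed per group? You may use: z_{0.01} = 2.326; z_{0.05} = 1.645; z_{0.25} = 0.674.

For two independent groups with equal n: n = 2·((z_{α} + z_β) / d)².
z_{α} + z_β = 2.326 + 0.674 = 3.000.
n = 2 × (3.000 / 0.48)² = 2 × 6.250² = 2 × 39.06 = 78.1.
Round up to the next whole participant.

n = 79 per group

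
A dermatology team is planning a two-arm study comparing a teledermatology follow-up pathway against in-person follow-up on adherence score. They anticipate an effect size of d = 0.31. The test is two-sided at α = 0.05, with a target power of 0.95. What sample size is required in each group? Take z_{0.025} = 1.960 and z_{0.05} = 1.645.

For two independent groups with equal n: n = 2·((z_{α/2} + z_β) / d)².
z_{α/2} + z_β = 1.960 + 1.645 = 3.605.
n = 2 × (3.605 / 0.31)² = 2 × 11.629² = 2 × 135.23 = 270.5.
Round up to the next whole participant.

n = 271 per group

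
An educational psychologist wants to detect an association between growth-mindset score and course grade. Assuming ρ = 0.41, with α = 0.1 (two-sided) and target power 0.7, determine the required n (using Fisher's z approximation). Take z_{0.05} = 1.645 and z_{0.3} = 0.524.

n = 28

Fisher's z: C = ½·ln((1+r)/(1−r)) = ½·ln(2.3898) = 0.4356.
n = ((z_{α/2} + z_β)/C)² + 3.
(1.645 + 0.524) / 0.4356 = 2.169 / 0.4356 = 4.979.
n = 4.979² + 3 = 24.79 + 3 = 27.8.
Round up.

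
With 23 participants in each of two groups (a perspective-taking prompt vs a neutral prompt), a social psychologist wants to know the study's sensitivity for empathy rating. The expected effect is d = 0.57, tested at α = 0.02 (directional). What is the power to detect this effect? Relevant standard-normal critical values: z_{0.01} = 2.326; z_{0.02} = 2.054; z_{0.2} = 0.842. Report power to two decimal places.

power ≈ 0.45

For two equal groups, power = Φ(d·√(n/2) − z_{α}).
d·√(n/2) = 0.57 × √(23/2) = 0.57 × 3.391 = 1.933.
z_β = 1.933 − 2.054 = -0.121.
Power = Φ(-0.121) = 0.452.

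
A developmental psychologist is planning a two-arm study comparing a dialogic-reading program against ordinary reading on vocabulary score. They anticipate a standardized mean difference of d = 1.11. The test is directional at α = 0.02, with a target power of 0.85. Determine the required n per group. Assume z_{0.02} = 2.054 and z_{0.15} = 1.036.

n = 16 per group

For two independent groups with equal n: n = 2·((z_{α} + z_β) / d)².
z_{α} + z_β = 2.054 + 1.036 = 3.090.
n = 2 × (3.090 / 1.11)² = 2 × 2.784² = 2 × 7.75 = 15.5.
Round up to the next whole participant.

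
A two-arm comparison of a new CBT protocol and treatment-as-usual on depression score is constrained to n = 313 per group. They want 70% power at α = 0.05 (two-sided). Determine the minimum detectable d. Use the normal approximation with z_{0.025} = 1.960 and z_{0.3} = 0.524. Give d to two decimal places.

For two independent groups of n = 313 each: d_min = (z_{α/2} + z_β)·√(2/n).
z-sum = 1.960 + 0.524 = 2.484.
d_min = 2.484 × √(2/313) = 2.484 × 0.0799 = 0.199.

d_min ≈ 0.20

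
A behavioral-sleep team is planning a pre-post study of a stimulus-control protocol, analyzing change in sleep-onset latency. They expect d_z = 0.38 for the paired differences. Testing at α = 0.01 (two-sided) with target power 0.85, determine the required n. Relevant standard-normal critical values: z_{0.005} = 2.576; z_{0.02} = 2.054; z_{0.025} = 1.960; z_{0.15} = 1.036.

n = 91 pairs

For a paired (one-sample on differences) test: n = ((z_{α/2} + z_β) / d)².
z_{α/2} + z_β = 2.576 + 1.036 = 3.612.
n = (3.612 / 0.38)² = 9.505² = 90.35.
Round up.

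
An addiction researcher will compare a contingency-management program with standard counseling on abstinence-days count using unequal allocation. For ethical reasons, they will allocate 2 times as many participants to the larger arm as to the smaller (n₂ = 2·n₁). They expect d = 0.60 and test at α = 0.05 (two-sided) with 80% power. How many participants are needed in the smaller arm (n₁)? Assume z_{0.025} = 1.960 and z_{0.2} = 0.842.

With allocation ratio k = n₂/n₁ = 2, Var(x̄₁−x̄₂) = σ²(1/n₁ + 1/(k·n₁)) = σ²·(k+1)/(k·n₁).
So n₁ = (1 + 1/k)·((z_{α/2} + z_β)/d)² = 1.500 × (2.802/0.60)².
n₁ = 1.500 × 21.81 = 32.7.
Round up: n₁ = 33, giving n₂ = 2 × 33 = 66.

n₁ = 33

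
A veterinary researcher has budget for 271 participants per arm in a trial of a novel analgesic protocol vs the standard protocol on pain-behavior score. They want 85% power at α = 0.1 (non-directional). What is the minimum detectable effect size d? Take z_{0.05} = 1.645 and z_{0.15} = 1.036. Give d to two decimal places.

d_min ≈ 0.23

For two independent groups of n = 271 each: d_min = (z_{α/2} + z_β)·√(2/n).
z-sum = 1.645 + 1.036 = 2.681.
d_min = 2.681 × √(2/271) = 2.681 × 0.0859 = 0.230.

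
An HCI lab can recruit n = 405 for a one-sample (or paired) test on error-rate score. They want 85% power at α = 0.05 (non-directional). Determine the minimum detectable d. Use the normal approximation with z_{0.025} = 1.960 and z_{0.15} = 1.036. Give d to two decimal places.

d_min ≈ 0.15

For a single sample (or paired design) of n = 405: d_min = (z_{α/2} + z_β)/√n.
z-sum = 1.960 + 1.036 = 2.996.
d_min = 2.996 / √405 = 2.996 / 20.125 = 0.149.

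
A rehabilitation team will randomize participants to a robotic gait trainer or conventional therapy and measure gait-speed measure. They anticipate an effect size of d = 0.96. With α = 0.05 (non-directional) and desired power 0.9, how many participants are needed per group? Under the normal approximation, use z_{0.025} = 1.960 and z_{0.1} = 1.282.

For two independent groups with equal n: n = 2·((z_{α/2} + z_β) / d)².
z_{α/2} + z_β = 1.960 + 1.282 = 3.242.
n = 2 × (3.242 / 0.96)² = 2 × 3.377² = 2 × 11.40 = 22.8.
Round up to the next whole participant.

n = 23 per group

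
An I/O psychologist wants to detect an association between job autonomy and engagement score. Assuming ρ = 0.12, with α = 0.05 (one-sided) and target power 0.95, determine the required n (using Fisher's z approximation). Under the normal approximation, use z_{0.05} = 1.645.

Fisher's z: C = ½·ln((1+r)/(1−r)) = ½·ln(1.2727) = 0.1206.
n = ((z_{α} + z_β)/C)² + 3.
(1.645 + 1.645) / 0.1206 = 3.290 / 0.1206 = 27.280.
n = 27.280² + 3 = 744.21 + 3 = 747.2.
Round up.

n = 748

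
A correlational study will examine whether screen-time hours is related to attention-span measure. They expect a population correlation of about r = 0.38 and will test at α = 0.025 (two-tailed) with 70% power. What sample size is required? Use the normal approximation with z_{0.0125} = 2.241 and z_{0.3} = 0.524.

Fisher's z: C = ½·ln((1+r)/(1−r)) = ½·ln(2.2258) = 0.4001.
n = ((z_{α/2} + z_β)/C)² + 3.
(2.241 + 0.524) / 0.4001 = 2.765 / 0.4001 = 6.911.
n = 6.911² + 3 = 47.76 + 3 = 50.8.
Round up.

n = 51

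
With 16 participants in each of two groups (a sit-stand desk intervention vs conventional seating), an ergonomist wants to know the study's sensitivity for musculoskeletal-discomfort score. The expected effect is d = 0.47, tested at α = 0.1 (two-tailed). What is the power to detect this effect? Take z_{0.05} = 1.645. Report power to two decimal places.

For two equal groups, power = Φ(d·√(n/2) − z_{α/2}).
d·√(n/2) = 0.47 × √(16/2) = 0.47 × 2.828 = 1.329.
z_β = 1.329 − 1.645 = -0.316.
Power = Φ(-0.316) = 0.376.

power ≈ 0.38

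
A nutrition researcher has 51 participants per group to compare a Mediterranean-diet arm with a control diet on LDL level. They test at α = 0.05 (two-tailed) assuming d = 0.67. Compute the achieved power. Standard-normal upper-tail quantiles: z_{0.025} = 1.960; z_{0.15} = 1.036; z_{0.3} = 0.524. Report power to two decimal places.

power ≈ 0.92

For two equal groups, power = Φ(d·√(n/2) − z_{α/2}).
d·√(n/2) = 0.67 × √(51/2) = 0.67 × 5.050 = 3.383.
z_β = 3.383 − 1.960 = 1.423.
Power = Φ(1.423) = 0.923.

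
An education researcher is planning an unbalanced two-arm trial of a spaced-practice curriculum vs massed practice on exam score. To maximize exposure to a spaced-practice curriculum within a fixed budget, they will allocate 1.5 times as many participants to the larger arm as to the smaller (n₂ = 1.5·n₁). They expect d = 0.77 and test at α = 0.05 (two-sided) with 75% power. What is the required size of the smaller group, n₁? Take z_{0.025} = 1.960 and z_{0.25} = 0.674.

With allocation ratio k = n₂/n₁ = 1.5, Var(x̄₁−x̄₂) = σ²(1/n₁ + 1/(k·n₁)) = σ²·(k+1)/(k·n₁).
So n₁ = (1 + 1/k)·((z_{α/2} + z_β)/d)² = 1.667 × (2.634/0.77)².
n₁ = 1.667 × 11.70 = 19.5.
Round up: n₁ = 20, giving n₂ = 1.5 × 20 = 30.

n₁ = 20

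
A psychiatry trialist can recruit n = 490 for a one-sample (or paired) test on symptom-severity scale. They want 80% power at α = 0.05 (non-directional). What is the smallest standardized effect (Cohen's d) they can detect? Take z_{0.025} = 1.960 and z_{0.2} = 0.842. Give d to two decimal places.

d_min ≈ 0.13

For a single sample (or paired design) of n = 490: d_min = (z_{α/2} + z_β)/√n.
z-sum = 1.960 + 0.842 = 2.802.
d_min = 2.802 / √490 = 2.802 / 22.136 = 0.127.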